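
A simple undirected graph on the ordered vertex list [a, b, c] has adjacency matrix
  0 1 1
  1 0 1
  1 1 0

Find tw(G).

2

A width-2 tree decomposition is:
Bags: B1 = {a, b, c}
Tree: (single bag)
With just one bag of size 3, the width is 3 − 1 = 2, so tw(G) ≤ 2. Conversely, {a, b, c} is a clique of size 3, and the vertices of any clique must share a bag in every tree decomposition; so some bag has ≥ 3 vertices and tw(G) ≥ 2. Therefore the treewidth is 2.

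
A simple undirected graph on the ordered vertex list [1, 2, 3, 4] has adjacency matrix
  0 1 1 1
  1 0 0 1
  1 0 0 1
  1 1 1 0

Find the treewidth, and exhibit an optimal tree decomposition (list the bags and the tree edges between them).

The largest bag has 3 vertices, giving width 2; this decomposition certifies tw(G) ≤ 2. For the lower bound, the 3 vertices {1, 2, 4} are pairwise adjacent, and any tree decomposition puts a clique entirely inside one bag — forcing width ≥ 2. Therefore the treewidth is 2.

Treewidth 2.
Bags: B1 = {1, 2, 4}  B2 = {1, 3, 4}
Tree: B1–B2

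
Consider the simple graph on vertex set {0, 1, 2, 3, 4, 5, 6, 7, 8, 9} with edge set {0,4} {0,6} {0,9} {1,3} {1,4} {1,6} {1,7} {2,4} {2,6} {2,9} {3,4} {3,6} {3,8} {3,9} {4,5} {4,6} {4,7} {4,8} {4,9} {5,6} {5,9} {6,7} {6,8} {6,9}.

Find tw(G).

3

A width-3 tree decomposition is:
Bags: B1 = {0, 4, 6, 9}  B2 = {3, 4, 6, 9}  B3 = {1, 3, 4, 6}  B4 = {1, 4, 6, 7}  B5 = {4, 5, 6, 9}  B6 = {2, 4, 6, 9}  B7 = {3, 4, 6, 8}
Tree: B1–B2, B2–B3, B3–B4, B1–B5, B1–B6, B2–B7
Every bag has size at most 4, so the width is 4 − 1 = 3 and tw(G) ≤ 3. For the lower bound, the 4 vertices {3, 4, 6, 8} are pairwise adjacent, and any tree decomposition puts a clique entirely inside one bag — forcing width ≥ 3. The upper and lower bounds meet at 3, so that is the treewidth.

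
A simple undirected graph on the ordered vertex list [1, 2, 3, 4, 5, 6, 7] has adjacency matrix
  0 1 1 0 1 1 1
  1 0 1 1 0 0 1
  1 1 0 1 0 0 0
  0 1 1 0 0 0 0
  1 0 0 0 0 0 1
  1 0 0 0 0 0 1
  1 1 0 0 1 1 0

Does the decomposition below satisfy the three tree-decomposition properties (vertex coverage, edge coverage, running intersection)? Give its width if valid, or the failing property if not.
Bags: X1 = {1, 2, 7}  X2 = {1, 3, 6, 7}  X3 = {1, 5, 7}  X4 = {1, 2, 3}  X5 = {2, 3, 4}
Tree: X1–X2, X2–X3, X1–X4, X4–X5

No — bags containing vertex 3 are not connected in the tree.

A tree decomposition must satisfy three properties: every vertex lies in some bag; for every edge, both endpoints lie together in some bag; and for every vertex, the bags containing it form a connected subtree. Here bags containing vertex 3 are not connected in the tree, so the decomposition is invalid.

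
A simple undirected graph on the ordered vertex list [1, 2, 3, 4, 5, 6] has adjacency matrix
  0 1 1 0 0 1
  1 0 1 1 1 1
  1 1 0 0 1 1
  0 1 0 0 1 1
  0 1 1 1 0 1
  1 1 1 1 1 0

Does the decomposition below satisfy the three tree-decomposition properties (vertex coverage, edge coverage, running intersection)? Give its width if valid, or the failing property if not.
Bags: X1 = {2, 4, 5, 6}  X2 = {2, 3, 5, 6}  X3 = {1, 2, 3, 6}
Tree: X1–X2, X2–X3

Yes; width 3.

Checking the three conditions: (i) the bags cover all of {1, 2, 3, 4, 5, 6}; (ii) for each edge, some bag contains both endpoints; (iii) the bags containing any fixed vertex form a subtree. All hold, so the decomposition is valid with width 4 − 1 = 3.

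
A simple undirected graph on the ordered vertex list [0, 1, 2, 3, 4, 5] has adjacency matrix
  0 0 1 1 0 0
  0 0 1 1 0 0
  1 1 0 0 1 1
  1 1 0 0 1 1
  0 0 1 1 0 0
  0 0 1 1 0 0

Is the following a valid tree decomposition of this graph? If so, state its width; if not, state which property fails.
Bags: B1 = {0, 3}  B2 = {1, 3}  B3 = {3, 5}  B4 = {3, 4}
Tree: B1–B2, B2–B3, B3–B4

No — vertex 2 appears in no bag.

A tree decomposition must satisfy three properties: every vertex lies in some bag; for every edge, both endpoints lie together in some bag; and for every vertex, the bags containing it form a connected subtree. Here vertex 2 appears in no bag, so the decomposition is invalid.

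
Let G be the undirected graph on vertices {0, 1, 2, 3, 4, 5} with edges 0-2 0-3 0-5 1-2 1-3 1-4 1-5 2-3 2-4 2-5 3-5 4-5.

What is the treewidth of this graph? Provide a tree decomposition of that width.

Treewidth 3.
Bags: B1 = {1, 2, 3, 5}  B2 = {1, 2, 4, 5}  B3 = {0, 2, 3, 5}
Tree: B1–B2, B1–B3

Each bag holds 4 vertices, so the decomposition has width 3, which upper-bounds the treewidth. On the other hand G contains the 4-clique {0, 2, 3, 5}. A clique must lie in a single bag of any decomposition, so no decomposition can have width below 3. Combining the bounds, tw(G) = 3.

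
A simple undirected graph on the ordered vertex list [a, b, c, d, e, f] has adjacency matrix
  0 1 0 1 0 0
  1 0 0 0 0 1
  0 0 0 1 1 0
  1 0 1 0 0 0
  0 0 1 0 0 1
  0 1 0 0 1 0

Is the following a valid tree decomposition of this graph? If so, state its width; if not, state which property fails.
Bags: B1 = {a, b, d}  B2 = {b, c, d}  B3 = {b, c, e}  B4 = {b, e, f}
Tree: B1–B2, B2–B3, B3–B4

Checking the three conditions: (i) the bags cover all of {a, b, c, d, e, f}; (ii) for each edge, some bag contains both endpoints; (iii) the bags containing any fixed vertex form a subtree. All hold, so the decomposition is valid with width 3 − 1 = 2.

Yes; width 2.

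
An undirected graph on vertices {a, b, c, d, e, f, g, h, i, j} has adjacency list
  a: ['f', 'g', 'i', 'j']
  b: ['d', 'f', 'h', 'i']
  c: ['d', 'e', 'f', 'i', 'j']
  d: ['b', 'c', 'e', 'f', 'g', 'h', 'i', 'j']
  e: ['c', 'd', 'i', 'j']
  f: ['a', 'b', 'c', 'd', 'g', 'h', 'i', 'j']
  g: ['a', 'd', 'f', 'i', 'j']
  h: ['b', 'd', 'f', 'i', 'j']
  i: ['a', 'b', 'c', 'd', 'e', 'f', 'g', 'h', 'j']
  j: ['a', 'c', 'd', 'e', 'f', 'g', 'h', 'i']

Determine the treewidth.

A width-4 tree decomposition is:
Bags: B1 = {c, d, f, i, j}  B2 = {d, f, g, i, j}  B3 = {d, f, h, i, j}  B4 = {a, f, g, i, j}  B5 = {b, d, f, h, i}  B6 = {c, d, e, i, j}
Tree: B1–B2, B1–B3, B2–B4, B3–B5, B1–B6
The largest bag has 5 vertices, giving width 4; this decomposition certifies tw(G) ≤ 4. For the lower bound, the 5 vertices {c, d, e, i, j} are pairwise adjacent, and any tree decomposition puts a clique entirely inside one bag — forcing width ≥ 4. Therefore the treewidth is 4.

4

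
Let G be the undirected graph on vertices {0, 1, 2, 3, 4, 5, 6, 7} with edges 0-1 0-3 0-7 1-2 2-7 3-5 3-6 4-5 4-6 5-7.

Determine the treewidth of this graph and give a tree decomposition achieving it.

Treewidth 2.
One such decomposition:
Bags: B1 = {3, 4, 6}  B2 = {3, 4, 5}  B3 = {0, 3, 5}  B4 = {0, 5, 7}  B5 = {0, 1, 7}  B6 = {1, 2, 7}
Tree: B1–B2, B2–B3, B3–B4, B4–B5, B5–B6

The largest bag has 3 vertices, giving width 2; this decomposition certifies tw(G) ≤ 2. The edges 6–4–5–3–6 form a cycle, so G is not a tree and its treewidth is at least 2. Combining the bounds, tw(G) = 2.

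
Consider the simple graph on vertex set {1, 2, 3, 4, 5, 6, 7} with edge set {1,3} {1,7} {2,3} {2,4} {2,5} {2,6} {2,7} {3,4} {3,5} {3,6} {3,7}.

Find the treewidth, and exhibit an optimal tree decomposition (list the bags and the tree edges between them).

Treewidth 2.
One such decomposition:
Bags: B1 = {2, 3, 5}  B2 = {2, 3, 7}  B3 = {2, 3, 6}  B4 = {2, 3, 4}  B5 = {1, 3, 7}
Tree: B1–B2, B2–B3, B1–B4, B2–B5

Each bag holds 3 vertices, so the decomposition has width 2, which upper-bounds the treewidth. For the lower bound, the 3 vertices {1, 3, 7} are pairwise adjacent, and any tree decomposition puts a clique entirely inside one bag — forcing width ≥ 2. Therefore the treewidth is 2.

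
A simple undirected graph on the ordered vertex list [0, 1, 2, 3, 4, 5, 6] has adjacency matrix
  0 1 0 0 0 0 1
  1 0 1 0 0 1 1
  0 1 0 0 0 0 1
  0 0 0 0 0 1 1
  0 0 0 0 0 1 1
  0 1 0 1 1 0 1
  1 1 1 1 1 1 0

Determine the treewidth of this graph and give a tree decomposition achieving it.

Treewidth 2.
Bags: B1 = {1, 5, 6}  B2 = {3, 5, 6}  B3 = {4, 5, 6}  B4 = {1, 2, 6}  B5 = {0, 1, 6}
Tree: B1–B2, B2–B3, B1–B4, B1–B5

Each bag holds 3 vertices, so the decomposition has width 2, which upper-bounds the treewidth. For the lower bound, the 3 vertices {0, 1, 6} are pairwise adjacent, and any tree decomposition puts a clique entirely inside one bag — forcing width ≥ 2. Therefore the treewidth is 2.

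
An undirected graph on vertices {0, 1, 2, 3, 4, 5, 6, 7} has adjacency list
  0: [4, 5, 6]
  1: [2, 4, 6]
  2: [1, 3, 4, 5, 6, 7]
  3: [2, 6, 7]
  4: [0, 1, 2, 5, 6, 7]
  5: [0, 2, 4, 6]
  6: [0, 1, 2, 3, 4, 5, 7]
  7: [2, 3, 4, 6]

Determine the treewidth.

3

A width-3 tree decomposition is:
Bags: B1 = {2, 4, 6, 7}  B2 = {2, 4, 5, 6}  B3 = {0, 4, 5, 6}  B4 = {1, 2, 4, 6}  B5 = {2, 3, 6, 7}
Tree: B1–B2, B2–B3, B2–B4, B1–B5
The largest bag has 4 vertices, giving width 3; this decomposition certifies tw(G) ≤ 3. Conversely, {0, 4, 5, 6} is a clique of size 4, and the vertices of any clique must share a bag in every tree decomposition; so some bag has ≥ 4 vertices and tw(G) ≥ 3. Combining the bounds, tw(G) = 3.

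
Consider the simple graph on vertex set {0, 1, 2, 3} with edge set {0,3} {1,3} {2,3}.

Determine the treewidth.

1

A width-1 tree decomposition is:
Bags: B1 = {0, 3}  B2 = {1, 3}  B3 = {2, 3}
Tree: B1–B2, B1–B3
The largest bag has 2 vertices, giving width 1; this decomposition certifies tw(G) ≤ 1. Since G has at least one edge (e.g. 3–0), it is not an edgeless graph, so tw(G) ≥ 1. Therefore the treewidth is 1.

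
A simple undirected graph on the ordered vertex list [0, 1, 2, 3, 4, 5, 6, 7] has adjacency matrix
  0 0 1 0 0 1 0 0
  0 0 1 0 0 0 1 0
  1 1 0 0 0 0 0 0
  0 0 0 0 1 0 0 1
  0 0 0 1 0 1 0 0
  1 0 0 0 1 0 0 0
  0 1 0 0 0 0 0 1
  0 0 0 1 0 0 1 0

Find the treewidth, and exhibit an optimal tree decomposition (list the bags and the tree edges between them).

Treewidth 2.
One such decomposition:
Bags: B1 = {3, 4, 5}  B2 = {3, 5, 7}  B3 = {5, 6, 7}  B4 = {1, 5, 6}  B5 = {1, 2, 5}  B6 = {0, 2, 5}
Tree: B1–B2, B2–B3, B3–B4, B4–B5, B5–B6

Each bag holds 3 vertices, so the decomposition has width 2, which upper-bounds the treewidth. For the lower bound, G contains the cycle 5–4–3–7–6–1–2–0–5, so G is not a forest; only forests have treewidth ≤ 1, hence tw(G) ≥ 2. Therefore the treewidth is 2.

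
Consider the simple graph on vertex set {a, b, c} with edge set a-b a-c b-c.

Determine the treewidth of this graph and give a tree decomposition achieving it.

Treewidth 2.
One such decomposition:
Bags: B1 = {a, b, c}
Tree: (single bag)

With just one bag of size 3, the width is 3 − 1 = 2, so tw(G) ≤ 2. On the other hand G contains the 3-clique {a, b, c}. A clique must lie in a single bag of any decomposition, so no decomposition can have width below 2. Combining the bounds, tw(G) = 2.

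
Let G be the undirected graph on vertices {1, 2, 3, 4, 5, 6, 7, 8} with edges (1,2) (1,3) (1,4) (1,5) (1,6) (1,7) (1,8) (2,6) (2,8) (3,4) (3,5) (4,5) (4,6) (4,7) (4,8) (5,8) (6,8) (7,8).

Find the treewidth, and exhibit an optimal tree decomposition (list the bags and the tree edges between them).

Treewidth 3.
Bags: B1 = {1, 4, 6, 8}  B2 = {1, 4, 5, 8}  B3 = {1, 3, 4, 5}  B4 = {1, 2, 6, 8}  B5 = {1, 4, 7, 8}
Tree: B1–B2, B2–B3, B1–B4, B1–B5

Each bag holds 4 vertices, so the decomposition has width 3, which upper-bounds the treewidth. For the lower bound, the 4 vertices {1, 2, 6, 8} are pairwise adjacent, and any tree decomposition puts a clique entirely inside one bag — forcing width ≥ 3. Combining the bounds, tw(G) = 3.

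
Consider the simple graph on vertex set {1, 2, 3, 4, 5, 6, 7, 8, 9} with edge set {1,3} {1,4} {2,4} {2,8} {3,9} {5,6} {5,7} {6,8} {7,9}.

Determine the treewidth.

A width-2 tree decomposition is:
Bags: B1 = {5, 7, 9}  B2 = {5, 6, 9}  B3 = {6, 8, 9}  B4 = {2, 8, 9}  B5 = {2, 4, 9}  B6 = {1, 4, 9}  B7 = {1, 3, 9}
Tree: B1–B2, B2–B3, B3–B4, B4–B5, B5–B6, B6–B7
Every bag has size at most 3, so the width is 3 − 1 = 2 and tw(G) ≤ 2. For the lower bound, G contains the cycle 9–7–5–6–8–2–4–1–3–9, so G is not a forest; only forests have treewidth ≤ 1, hence tw(G) ≥ 2. Hence tw(G) = 2 exactly.

2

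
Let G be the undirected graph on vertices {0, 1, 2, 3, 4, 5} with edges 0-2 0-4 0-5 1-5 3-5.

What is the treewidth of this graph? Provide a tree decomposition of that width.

Each bag holds 2 vertices, so the decomposition has width 1, which upper-bounds the treewidth. Any graph with an edge has treewidth ≥ 1, and G has the edge 5–3. Combining the bounds, tw(G) = 1.

Treewidth 1.
One such decomposition:
Bags: B1 = {3, 5}  B2 = {0, 5}  B3 = {1, 5}  B4 = {0, 2}  B5 = {0, 4}
Tree: B1–B2, B1–B3, B2–B4, B2–B5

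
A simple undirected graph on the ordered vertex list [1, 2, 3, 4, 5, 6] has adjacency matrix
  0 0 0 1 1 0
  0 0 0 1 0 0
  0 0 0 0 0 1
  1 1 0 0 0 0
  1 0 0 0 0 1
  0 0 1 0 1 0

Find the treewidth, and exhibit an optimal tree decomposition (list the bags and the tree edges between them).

Treewidth 1.
One optimal decomposition is:
Bags: B1 = {5, 6}  B2 = {1, 5}  B3 = {3, 6}  B4 = {1, 4}  B5 = {2, 4}
Tree: B1–B2, B1–B3, B2–B4, B4–B5

Every bag has size at most 2, so the width is 2 − 1 = 1 and tw(G) ≤ 1. Any graph with an edge has treewidth ≥ 1, and G has the edge 5–6. Combining the bounds, tw(G) = 1.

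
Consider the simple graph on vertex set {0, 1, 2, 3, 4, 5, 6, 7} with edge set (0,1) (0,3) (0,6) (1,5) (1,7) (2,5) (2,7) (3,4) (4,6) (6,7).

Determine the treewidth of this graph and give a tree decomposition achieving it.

The largest bag has 3 vertices, giving width 2; this decomposition certifies tw(G) ≤ 2. The edges 2–5–1–7–2 form a cycle, so G is not a tree and its treewidth is at least 2. Therefore the treewidth is 2.

Treewidth 2.
One optimal decomposition is:
Bags: B1 = {2, 5, 7}  B2 = {1, 5, 7}  B3 = {1, 6, 7}  B4 = {0, 1, 6}  B5 = {0, 4, 6}  B6 = {0, 3, 4}
Tree: B1–B2, B2–B3, B3–B4, B4–B5, B5–B6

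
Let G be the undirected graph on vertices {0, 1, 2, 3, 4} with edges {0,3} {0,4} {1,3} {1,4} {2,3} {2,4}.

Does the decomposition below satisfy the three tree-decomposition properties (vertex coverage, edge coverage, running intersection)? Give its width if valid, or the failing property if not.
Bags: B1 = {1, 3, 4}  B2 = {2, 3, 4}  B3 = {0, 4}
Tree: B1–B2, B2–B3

No — edge (3,0) lies in no bag.

A tree decomposition must satisfy three properties: every vertex lies in some bag; for every edge, both endpoints lie together in some bag; and for every vertex, the bags containing it form a connected subtree. Here edge (3,0) lies in no bag, so the decomposition is invalid.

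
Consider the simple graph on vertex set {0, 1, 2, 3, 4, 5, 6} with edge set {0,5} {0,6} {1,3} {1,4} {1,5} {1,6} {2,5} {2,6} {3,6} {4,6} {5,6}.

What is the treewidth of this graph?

2

A width-2 tree decomposition is:
Bags: B1 = {2, 5, 6}  B2 = {1, 5, 6}  B3 = {0, 5, 6}  B4 = {1, 4, 6}  B5 = {1, 3, 6}
Tree: B1–B2, B2–B3, B2–B4, B2–B5
Each bag holds 3 vertices, so the decomposition has width 2, which upper-bounds the treewidth. Conversely, {0, 5, 6} is a clique of size 3, and the vertices of any clique must share a bag in every tree decomposition; so some bag has ≥ 3 vertices and tw(G) ≥ 2. Therefore the treewidth is 2.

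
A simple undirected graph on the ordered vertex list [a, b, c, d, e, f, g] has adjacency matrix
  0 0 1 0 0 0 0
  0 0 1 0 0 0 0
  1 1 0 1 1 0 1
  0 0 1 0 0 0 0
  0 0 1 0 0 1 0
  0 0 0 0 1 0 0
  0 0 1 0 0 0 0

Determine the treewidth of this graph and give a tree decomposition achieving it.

Every bag has size at most 2, so the width is 2 − 1 = 1 and tw(G) ≤ 1. Any graph with an edge has treewidth ≥ 1, and G has the edge g–c. The upper and lower bounds meet at 1, so that is the treewidth.

Treewidth 1.
Bags: B1 = {c, g}  B2 = {c, e}  B3 = {e, f}  B4 = {b, c}  B5 = {c, d}  B6 = {a, c}
Tree: B1–B2, B2–B3, B1–B4, B1–B5, B1–B6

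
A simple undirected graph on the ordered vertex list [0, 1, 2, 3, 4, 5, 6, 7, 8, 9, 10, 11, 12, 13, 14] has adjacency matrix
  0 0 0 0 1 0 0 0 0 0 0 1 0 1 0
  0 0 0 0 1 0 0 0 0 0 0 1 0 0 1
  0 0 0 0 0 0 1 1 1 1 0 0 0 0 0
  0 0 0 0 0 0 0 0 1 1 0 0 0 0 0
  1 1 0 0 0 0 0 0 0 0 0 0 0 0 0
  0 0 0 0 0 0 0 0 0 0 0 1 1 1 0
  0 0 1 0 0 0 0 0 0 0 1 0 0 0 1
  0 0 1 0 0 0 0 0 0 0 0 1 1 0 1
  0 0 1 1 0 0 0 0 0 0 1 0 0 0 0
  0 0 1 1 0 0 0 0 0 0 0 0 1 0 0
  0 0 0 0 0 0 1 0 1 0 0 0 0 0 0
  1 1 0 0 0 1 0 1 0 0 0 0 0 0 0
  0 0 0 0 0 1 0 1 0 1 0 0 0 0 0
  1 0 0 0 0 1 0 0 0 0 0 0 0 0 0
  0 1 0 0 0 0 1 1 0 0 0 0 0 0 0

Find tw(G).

3

A width-3 tree decomposition is:
Bags: B1 = {3, 8, 9, 10}  B2 = {2, 8, 9, 10}  B3 = {2, 6, 9, 10}  B4 = {2, 6, 9, 12}  B5 = {2, 6, 7, 12}  B6 = {6, 7, 12, 14}  B7 = {5, 7, 12, 14}  B8 = {5, 7, 11, 14}  B9 = {1, 5, 11, 14}  B10 = {1, 5, 11, 13}  B11 = {0, 1, 11, 13}  B12 = {0, 1, 4, 13}
Tree: B1–B2, B2–B3, B3–B4, B4–B5, B5–B6, B6–B7, B7–B8, B8–B9, B9–B10, B10–B11, B11–B12
The largest bag has 4 vertices, giving width 3; this decomposition certifies tw(G) ≤ 3. For the lower bound: the 4 vertex sets {3,8,10}, {9}, {2}, {6,7,12,14} are disjoint, each induces a connected subgraph, and every pair is joined by at least one edge of G. Contracting each set to a single vertex therefore yields K_{4} as a minor, and since treewidth is minor-monotone, tw(G) ≥ tw(K_{4}) = 3. Therefore the treewidth is 3.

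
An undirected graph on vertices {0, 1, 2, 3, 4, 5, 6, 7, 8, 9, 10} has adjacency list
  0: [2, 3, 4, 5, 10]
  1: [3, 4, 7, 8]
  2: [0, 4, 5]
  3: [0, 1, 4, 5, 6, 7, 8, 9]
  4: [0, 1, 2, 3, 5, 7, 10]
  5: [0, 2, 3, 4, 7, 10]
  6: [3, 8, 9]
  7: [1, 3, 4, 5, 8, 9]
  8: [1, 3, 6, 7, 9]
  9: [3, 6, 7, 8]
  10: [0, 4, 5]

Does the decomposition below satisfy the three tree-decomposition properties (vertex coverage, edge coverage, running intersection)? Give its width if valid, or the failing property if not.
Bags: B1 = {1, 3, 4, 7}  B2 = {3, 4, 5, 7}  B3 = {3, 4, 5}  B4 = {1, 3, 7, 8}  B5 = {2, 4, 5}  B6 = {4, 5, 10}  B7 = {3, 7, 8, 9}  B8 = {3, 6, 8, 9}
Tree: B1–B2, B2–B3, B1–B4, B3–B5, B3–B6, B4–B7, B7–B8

No — vertex 0 appears in no bag.

A tree decomposition must satisfy three properties: every vertex lies in some bag; for every edge, both endpoints lie together in some bag; and for every vertex, the bags containing it form a connected subtree. Here vertex 0 appears in no bag, so the decomposition is invalid.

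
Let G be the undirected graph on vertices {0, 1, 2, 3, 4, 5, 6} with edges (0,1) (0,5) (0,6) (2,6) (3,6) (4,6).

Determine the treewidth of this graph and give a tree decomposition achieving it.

Treewidth 1.
Bags: B1 = {0, 6}  B2 = {3, 6}  B3 = {4, 6}  B4 = {0, 1}  B5 = {2, 6}  B6 = {0, 5}
Tree: B1–B2, B1–B3, B1–B4, B1–B5, B1–B6

The largest bag has 2 vertices, giving width 1; this decomposition certifies tw(G) ≤ 1. G has an edge, so its treewidth is at least 1. The upper and lower bounds meet at 1, so that is the treewidth.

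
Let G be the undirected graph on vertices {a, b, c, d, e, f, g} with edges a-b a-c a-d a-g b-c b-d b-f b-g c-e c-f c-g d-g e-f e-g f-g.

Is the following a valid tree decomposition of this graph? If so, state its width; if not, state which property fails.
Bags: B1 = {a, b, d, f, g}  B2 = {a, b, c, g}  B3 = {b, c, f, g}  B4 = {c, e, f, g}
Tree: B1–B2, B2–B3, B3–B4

A tree decomposition must satisfy three properties: every vertex lies in some bag; for every edge, both endpoints lie together in some bag; and for every vertex, the bags containing it form a connected subtree. Here bags containing vertex f are not connected in the tree, so the decomposition is invalid.

No — bags containing vertex f are not connected in the tree.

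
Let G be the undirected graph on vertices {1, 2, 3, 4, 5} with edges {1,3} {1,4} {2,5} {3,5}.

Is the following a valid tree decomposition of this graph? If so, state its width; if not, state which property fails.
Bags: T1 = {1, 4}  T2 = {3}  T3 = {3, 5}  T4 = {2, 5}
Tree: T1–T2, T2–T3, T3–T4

A tree decomposition must satisfy three properties: every vertex lies in some bag; for every edge, both endpoints lie together in some bag; and for every vertex, the bags containing it form a connected subtree. Here edge (1,3) lies in no bag, so the decomposition is invalid.

No — edge (1,3) lies in no bag.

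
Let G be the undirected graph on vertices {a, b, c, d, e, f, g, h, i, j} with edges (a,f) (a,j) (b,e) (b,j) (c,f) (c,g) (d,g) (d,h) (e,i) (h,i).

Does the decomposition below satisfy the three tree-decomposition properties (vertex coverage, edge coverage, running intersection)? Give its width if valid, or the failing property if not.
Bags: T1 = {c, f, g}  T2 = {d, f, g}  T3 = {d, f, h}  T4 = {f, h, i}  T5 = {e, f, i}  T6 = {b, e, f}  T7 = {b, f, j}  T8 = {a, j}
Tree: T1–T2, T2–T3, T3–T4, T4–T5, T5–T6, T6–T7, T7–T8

A tree decomposition must satisfy three properties: every vertex lies in some bag; for every edge, both endpoints lie together in some bag; and for every vertex, the bags containing it form a connected subtree. Here edge (f,a) lies in no bag, so the decomposition is invalid.

No — edge (f,a) lies in no bag.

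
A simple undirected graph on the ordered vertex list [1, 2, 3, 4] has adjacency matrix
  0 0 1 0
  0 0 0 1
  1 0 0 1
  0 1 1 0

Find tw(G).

A width-1 tree decomposition is:
Bags: B1 = {1, 3}  B2 = {3, 4}  B3 = {2, 4}
Tree: B1–B2, B2–B3
The largest bag has 2 vertices, giving width 1; this decomposition certifies tw(G) ≤ 1. G has an edge, so its treewidth is at least 1. The upper and lower bounds meet at 1, so that is the treewidth.

1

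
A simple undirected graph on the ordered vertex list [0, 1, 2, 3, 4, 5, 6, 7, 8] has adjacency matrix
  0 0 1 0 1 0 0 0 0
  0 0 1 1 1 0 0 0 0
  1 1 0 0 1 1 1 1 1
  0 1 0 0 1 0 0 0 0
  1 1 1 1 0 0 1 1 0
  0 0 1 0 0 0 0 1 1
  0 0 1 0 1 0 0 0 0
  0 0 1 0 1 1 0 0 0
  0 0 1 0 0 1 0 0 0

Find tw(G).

A width-2 tree decomposition is:
Bags: B1 = {2, 4, 7}  B2 = {2, 4, 6}  B3 = {2, 5, 7}  B4 = {1, 2, 4}  B5 = {1, 3, 4}  B6 = {2, 5, 8}  B7 = {0, 2, 4}
Tree: B1–B2, B1–B3, B1–B4, B4–B5, B3–B6, B1–B7
The largest bag has 3 vertices, giving width 2; this decomposition certifies tw(G) ≤ 2. For the lower bound, the 3 vertices {2, 5, 8} are pairwise adjacent, and any tree decomposition puts a clique entirely inside one bag — forcing width ≥ 2. Combining the bounds, tw(G) = 2.

2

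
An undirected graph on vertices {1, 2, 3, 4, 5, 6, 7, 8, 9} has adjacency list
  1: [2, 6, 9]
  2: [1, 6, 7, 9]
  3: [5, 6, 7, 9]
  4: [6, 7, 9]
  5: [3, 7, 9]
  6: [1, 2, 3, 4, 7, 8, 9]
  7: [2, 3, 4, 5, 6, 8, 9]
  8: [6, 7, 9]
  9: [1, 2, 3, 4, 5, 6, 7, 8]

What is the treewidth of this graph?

A width-3 tree decomposition is:
Bags: B1 = {3, 6, 7, 9}  B2 = {6, 7, 8, 9}  B3 = {4, 6, 7, 9}  B4 = {2, 6, 7, 9}  B5 = {1, 2, 6, 9}  B6 = {3, 5, 7, 9}
Tree: B1–B2, B1–B3, B1–B4, B4–B5, B1–B6
The largest bag has 4 vertices, giving width 3; this decomposition certifies tw(G) ≤ 3. For the lower bound, the 4 vertices {3, 5, 7, 9} are pairwise adjacent, and any tree decomposition puts a clique entirely inside one bag — forcing width ≥ 3. Hence tw(G) = 3 exactly.

3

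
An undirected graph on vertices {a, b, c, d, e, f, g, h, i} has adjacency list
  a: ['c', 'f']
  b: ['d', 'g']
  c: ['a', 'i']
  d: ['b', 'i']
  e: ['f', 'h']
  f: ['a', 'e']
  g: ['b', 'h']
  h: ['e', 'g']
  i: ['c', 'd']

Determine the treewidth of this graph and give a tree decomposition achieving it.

Every bag has size at most 3, so the width is 3 − 1 = 2 and tw(G) ≤ 2. Since d–i–c–a–f–e–h–g–b–d is a cycle in G, G is not acyclic. Forests are exactly the graphs of treewidth ≤ 1, so tw(G) ≥ 2. Therefore the treewidth is 2.

Treewidth 2.
Bags: B1 = {c, d, i}  B2 = {a, c, d}  B3 = {a, d, f}  B4 = {d, e, f}  B5 = {d, e, h}  B6 = {d, g, h}  B7 = {b, d, g}
Tree: B1–B2, B2–B3, B3–B4, B4–B5, B5–B6, B6–B7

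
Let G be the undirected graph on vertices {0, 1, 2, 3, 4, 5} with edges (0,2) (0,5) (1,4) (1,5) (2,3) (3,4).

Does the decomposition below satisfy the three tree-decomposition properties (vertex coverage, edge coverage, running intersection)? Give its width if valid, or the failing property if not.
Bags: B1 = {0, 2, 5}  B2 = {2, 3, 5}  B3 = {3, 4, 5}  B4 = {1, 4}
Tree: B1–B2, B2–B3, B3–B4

No — edge (5,1) lies in no bag.

A tree decomposition must satisfy three properties: every vertex lies in some bag; for every edge, both endpoints lie together in some bag; and for every vertex, the bags containing it form a connected subtree. Here edge (5,1) lies in no bag, so the decomposition is invalid.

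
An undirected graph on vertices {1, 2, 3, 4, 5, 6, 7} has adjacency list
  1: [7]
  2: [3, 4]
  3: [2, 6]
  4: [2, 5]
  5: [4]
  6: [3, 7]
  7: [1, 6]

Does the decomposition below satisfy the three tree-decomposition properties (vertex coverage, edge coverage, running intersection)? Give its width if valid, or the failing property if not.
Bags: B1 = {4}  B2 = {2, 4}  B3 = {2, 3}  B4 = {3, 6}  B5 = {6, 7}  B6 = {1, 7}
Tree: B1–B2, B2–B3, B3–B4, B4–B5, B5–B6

No — vertex 5 appears in no bag.

A tree decomposition must satisfy three properties: every vertex lies in some bag; for every edge, both endpoints lie together in some bag; and for every vertex, the bags containing it form a connected subtree. Here vertex 5 appears in no bag, so the decomposition is invalid.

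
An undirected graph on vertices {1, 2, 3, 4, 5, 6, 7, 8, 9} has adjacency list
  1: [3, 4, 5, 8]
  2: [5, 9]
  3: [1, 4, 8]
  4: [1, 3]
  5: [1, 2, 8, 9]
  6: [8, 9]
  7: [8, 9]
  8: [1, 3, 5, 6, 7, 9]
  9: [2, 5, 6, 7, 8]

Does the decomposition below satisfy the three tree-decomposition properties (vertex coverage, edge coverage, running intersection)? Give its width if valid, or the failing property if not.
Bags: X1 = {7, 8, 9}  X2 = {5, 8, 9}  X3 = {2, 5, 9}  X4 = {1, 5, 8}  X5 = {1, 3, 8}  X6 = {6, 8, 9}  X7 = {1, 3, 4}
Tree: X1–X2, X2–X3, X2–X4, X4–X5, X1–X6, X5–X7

Yes; width 2.

Vertex coverage: the bags together contain {1, 2, 3, 4, 5, 6, 7, 8, 9}, the full vertex set. Edge coverage: each edge of G has both endpoints in at least one bag. Running intersection: for every vertex, the bags containing it form a connected subtree. All three properties hold, so this is a valid tree decomposition of width max|bag| − 1 = 2, and hence tw(G) ≤ 2.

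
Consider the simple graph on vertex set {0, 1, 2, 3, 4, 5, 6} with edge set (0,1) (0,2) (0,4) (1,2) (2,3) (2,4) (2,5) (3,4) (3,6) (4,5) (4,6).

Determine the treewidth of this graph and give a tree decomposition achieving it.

Every bag has size at most 3, so the width is 3 − 1 = 2 and tw(G) ≤ 2. For the lower bound, the 3 vertices {0, 1, 2} are pairwise adjacent, and any tree decomposition puts a clique entirely inside one bag — forcing width ≥ 2. The upper and lower bounds meet at 2, so that is the treewidth.

Treewidth 2.
One optimal decomposition is:
Bags: B1 = {2, 3, 4}  B2 = {3, 4, 6}  B3 = {2, 4, 5}  B4 = {0, 2, 4}  B5 = {0, 1, 2}
Tree: B1–B2, B1–B3, B3–B4, B4–B5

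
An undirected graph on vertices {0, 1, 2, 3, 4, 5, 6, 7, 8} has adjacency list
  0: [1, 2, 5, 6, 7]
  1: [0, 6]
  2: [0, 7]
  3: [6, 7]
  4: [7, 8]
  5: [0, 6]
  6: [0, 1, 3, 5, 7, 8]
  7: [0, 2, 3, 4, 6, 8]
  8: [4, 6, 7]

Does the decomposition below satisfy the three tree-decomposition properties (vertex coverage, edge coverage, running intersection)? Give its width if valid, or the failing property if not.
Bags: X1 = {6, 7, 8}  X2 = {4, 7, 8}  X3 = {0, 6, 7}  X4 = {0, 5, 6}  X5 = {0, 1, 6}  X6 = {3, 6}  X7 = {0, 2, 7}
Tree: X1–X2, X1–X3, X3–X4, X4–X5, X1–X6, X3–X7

No — edge (7,3) lies in no bag.

A tree decomposition must satisfy three properties: every vertex lies in some bag; for every edge, both endpoints lie together in some bag; and for every vertex, the bags containing it form a connected subtree. Here edge (7,3) lies in no bag, so the decomposition is invalid.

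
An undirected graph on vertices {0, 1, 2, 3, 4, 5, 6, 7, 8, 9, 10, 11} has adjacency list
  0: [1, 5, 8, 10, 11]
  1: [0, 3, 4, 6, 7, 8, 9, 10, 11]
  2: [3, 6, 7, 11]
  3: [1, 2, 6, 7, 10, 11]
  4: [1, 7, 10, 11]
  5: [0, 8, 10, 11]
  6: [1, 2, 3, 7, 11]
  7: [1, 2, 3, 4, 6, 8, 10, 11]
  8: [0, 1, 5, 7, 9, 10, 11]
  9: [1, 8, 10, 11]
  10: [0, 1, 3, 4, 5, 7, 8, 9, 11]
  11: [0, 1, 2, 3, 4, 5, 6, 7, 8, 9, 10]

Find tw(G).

4

A width-4 tree decomposition is:
Bags: B1 = {1, 3, 7, 10, 11}  B2 = {1, 7, 8, 10, 11}  B3 = {0, 1, 8, 10, 11}  B4 = {1, 8, 9, 10, 11}  B5 = {1, 4, 7, 10, 11}  B6 = {0, 5, 8, 10, 11}  B7 = {1, 3, 6, 7, 11}  B8 = {2, 3, 6, 7, 11}
Tree: B1–B2, B2–B3, B2–B4, B1–B5, B3–B6, B1–B7, B7–B8
Every bag has size at most 5, so the width is 5 − 1 = 4 and tw(G) ≤ 4. For the lower bound, the 5 vertices {0, 1, 8, 10, 11} are pairwise adjacent, and any tree decomposition puts a clique entirely inside one bag — forcing width ≥ 4. The upper and lower bounds meet at 4, so that is the treewidth.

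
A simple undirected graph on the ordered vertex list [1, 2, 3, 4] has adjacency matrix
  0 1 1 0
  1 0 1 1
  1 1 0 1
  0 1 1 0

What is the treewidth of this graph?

A width-2 tree decomposition is:
Bags: B1 = {1, 2, 3}  B2 = {2, 3, 4}
Tree: B1–B2
The largest bag has 3 vertices, giving width 2; this decomposition certifies tw(G) ≤ 2. On the other hand G contains the 3-clique {1, 2, 3}. A clique must lie in a single bag of any decomposition, so no decomposition can have width below 2. Hence tw(G) = 2 exactly.

2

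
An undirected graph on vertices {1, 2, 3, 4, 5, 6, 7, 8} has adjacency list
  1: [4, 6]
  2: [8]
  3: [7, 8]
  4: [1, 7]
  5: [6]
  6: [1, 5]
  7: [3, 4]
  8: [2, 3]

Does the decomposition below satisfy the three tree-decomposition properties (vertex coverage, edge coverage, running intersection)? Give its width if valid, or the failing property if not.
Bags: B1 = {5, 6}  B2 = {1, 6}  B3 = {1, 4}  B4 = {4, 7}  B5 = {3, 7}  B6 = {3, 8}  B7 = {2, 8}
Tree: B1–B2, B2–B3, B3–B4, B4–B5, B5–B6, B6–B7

Checking the three conditions: (i) the bags cover all of {1, 2, 3, 4, 5, 6, 7, 8}; (ii) for each edge, some bag contains both endpoints; (iii) the bags containing any fixed vertex form a subtree. All hold, so the decomposition is valid with width 2 − 1 = 1.

Yes; width 1.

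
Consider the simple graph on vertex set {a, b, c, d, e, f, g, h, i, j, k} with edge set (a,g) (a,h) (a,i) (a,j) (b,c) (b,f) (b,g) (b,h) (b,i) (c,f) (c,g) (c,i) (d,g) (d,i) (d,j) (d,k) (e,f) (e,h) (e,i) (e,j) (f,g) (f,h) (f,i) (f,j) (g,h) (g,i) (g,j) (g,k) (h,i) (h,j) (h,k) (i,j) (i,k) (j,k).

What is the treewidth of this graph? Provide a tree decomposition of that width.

Every bag has size at most 5, so the width is 5 − 1 = 4 and tw(G) ≤ 4. For the lower bound, the 5 vertices {d, g, i, j, k} are pairwise adjacent, and any tree decomposition puts a clique entirely inside one bag — forcing width ≥ 4. Combining the bounds, tw(G) = 4.

Treewidth 4.
One such decomposition:
Bags: B1 = {g, h, i, j, k}  B2 = {f, g, h, i, j}  B3 = {d, g, i, j, k}  B4 = {a, g, h, i, j}  B5 = {b, f, g, h, i}  B6 = {e, f, h, i, j}  B7 = {b, c, f, g, i}
Tree: B1–B2, B1–B3, B1–B4, B2–B5, B2–B6, B5–B7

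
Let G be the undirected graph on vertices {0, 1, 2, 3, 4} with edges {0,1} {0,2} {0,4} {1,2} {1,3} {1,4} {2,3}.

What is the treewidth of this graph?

2

A width-2 tree decomposition is:
Bags: B1 = {0, 1, 4}  B2 = {0, 1, 2}  B3 = {1, 2, 3}
Tree: B1–B2, B2–B3
Every bag has size at most 3, so the width is 3 − 1 = 2 and tw(G) ≤ 2. Conversely, {0, 1, 2} is a clique of size 3, and the vertices of any clique must share a bag in every tree decomposition; so some bag has ≥ 3 vertices and tw(G) ≥ 2. Combining the bounds, tw(G) = 2.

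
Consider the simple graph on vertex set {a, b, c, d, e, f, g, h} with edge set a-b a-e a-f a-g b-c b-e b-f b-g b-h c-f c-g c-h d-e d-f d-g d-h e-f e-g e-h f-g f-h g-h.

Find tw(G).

A width-4 tree decomposition is:
Bags: B1 = {b, e, f, g, h}  B2 = {b, c, f, g, h}  B3 = {d, e, f, g, h}  B4 = {a, b, e, f, g}
Tree: B1–B2, B1–B3, B1–B4
Every bag has size at most 5, so the width is 5 − 1 = 4 and tw(G) ≤ 4. Conversely, {d, e, f, g, h} is a clique of size 5, and the vertices of any clique must share a bag in every tree decomposition; so some bag has ≥ 5 vertices and tw(G) ≥ 4. Combining the bounds, tw(G) = 4.

4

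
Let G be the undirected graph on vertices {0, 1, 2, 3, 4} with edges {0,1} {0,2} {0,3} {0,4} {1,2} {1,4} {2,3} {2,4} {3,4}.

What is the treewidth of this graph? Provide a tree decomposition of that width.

Treewidth 3.
Bags: B1 = {0, 1, 2, 4}  B2 = {0, 2, 3, 4}
Tree: B1–B2

Each bag holds 4 vertices, so the decomposition has width 3, which upper-bounds the treewidth. For the lower bound, the 4 vertices {0, 1, 2, 4} are pairwise adjacent, and any tree decomposition puts a clique entirely inside one bag — forcing width ≥ 3. Combining the bounds, tw(G) = 3.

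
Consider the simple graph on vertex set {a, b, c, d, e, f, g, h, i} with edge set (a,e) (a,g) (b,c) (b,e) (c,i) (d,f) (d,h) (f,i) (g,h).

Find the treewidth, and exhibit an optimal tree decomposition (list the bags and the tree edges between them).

Treewidth 2.
One optimal decomposition is:
Bags: B1 = {b, c, i}  B2 = {b, f, i}  B3 = {b, d, f}  B4 = {b, d, h}  B5 = {b, g, h}  B6 = {a, b, g}  B7 = {a, b, e}
Tree: B1–B2, B2–B3, B3–B4, B4–B5, B5–B6, B6–B7

Every bag has size at most 3, so the width is 3 − 1 = 2 and tw(G) ≤ 2. The edges b–c–i–f–d–h–g–a–e–b form a cycle, so G is not a tree and its treewidth is at least 2. Combining the bounds, tw(G) = 2.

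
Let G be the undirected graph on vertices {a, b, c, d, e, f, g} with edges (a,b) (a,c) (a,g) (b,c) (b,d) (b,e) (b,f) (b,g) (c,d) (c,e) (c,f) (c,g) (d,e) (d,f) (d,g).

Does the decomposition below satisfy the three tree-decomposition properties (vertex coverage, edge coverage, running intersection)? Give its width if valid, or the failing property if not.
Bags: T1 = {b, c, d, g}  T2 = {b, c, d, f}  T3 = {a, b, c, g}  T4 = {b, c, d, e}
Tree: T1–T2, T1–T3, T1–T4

Checking the three conditions: (i) the bags cover all of {a, b, c, d, e, f, g}; (ii) for each edge, some bag contains both endpoints; (iii) the bags containing any fixed vertex form a subtree. All hold, so the decomposition is valid with width 4 − 1 = 3.

Yes; width 3.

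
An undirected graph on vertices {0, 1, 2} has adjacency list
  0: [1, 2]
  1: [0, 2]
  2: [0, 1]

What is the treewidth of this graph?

A width-2 tree decomposition is:
Bags: B1 = {0, 1, 2}
Tree: (single bag)
With just one bag of size 3, the width is 3 − 1 = 2, so tw(G) ≤ 2. For the lower bound, the 3 vertices {0, 1, 2} are pairwise adjacent, and any tree decomposition puts a clique entirely inside one bag — forcing width ≥ 2. Combining the bounds, tw(G) = 2.

2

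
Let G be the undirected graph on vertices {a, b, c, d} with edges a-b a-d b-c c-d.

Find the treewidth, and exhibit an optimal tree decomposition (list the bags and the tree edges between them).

Every bag has size at most 3, so the width is 3 − 1 = 2 and tw(G) ≤ 2. Since d–c–b–a–d is a cycle in G, G is not acyclic. Forests are exactly the graphs of treewidth ≤ 1, so tw(G) ≥ 2. Therefore the treewidth is 2.

Treewidth 2.
One optimal decomposition is:
Bags: B1 = {b, c, d}  B2 = {a, b, d}
Tree: B1–B2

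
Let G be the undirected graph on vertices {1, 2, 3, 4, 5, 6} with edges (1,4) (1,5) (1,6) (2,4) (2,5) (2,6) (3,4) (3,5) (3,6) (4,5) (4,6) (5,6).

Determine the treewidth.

3

A width-3 tree decomposition is:
Bags: B1 = {3, 4, 5, 6}  B2 = {1, 4, 5, 6}  B3 = {2, 4, 5, 6}
Tree: B1–B2, B2–B3
The largest bag has 4 vertices, giving width 3; this decomposition certifies tw(G) ≤ 3. On the other hand G contains the 4-clique {1, 4, 5, 6}. A clique must lie in a single bag of any decomposition, so no decomposition can have width below 3. Hence tw(G) = 3 exactly.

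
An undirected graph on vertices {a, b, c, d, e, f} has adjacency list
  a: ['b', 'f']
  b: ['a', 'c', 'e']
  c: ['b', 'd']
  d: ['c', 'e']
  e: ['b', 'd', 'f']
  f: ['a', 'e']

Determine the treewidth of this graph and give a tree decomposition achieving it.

The largest bag has 3 vertices, giving width 2; this decomposition certifies tw(G) ≤ 2. For the lower bound, G contains the cycle a–f–e–b–a, so G is not a forest; only forests have treewidth ≤ 1, hence tw(G) ≥ 2. Hence tw(G) = 2 exactly.

Treewidth 2.
One such decomposition:
Bags: B1 = {a, b, f}  B2 = {b, e, f}  B3 = {b, c, e}  B4 = {c, d, e}
Tree: B1–B2, B2–B3, B3–B4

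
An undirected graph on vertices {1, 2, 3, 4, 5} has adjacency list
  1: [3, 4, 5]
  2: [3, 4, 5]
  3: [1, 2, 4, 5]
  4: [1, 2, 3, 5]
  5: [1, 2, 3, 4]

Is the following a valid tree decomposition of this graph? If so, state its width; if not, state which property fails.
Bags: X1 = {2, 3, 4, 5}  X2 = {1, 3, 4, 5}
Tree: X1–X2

Yes; width 3.

Checking the three conditions: (i) the bags cover all of {1, 2, 3, 4, 5}; (ii) for each edge, some bag contains both endpoints; (iii) the bags containing any fixed vertex form a subtree. All hold, so the decomposition is valid with width 4 − 1 = 3.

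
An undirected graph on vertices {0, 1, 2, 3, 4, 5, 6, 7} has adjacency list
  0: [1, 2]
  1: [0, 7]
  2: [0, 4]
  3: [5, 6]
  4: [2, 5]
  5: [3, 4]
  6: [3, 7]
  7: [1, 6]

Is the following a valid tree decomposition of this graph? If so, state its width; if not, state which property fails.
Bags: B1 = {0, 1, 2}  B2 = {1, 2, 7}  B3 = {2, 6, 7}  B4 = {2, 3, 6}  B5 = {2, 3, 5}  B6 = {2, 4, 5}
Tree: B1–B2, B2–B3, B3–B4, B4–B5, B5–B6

Checking the three conditions: (i) the bags cover all of {0, 1, 2, 3, 4, 5, 6, 7}; (ii) for each edge, some bag contains both endpoints; (iii) the bags containing any fixed vertex form a subtree. All hold, so the decomposition is valid with width 3 − 1 = 2.

Yes; width 2.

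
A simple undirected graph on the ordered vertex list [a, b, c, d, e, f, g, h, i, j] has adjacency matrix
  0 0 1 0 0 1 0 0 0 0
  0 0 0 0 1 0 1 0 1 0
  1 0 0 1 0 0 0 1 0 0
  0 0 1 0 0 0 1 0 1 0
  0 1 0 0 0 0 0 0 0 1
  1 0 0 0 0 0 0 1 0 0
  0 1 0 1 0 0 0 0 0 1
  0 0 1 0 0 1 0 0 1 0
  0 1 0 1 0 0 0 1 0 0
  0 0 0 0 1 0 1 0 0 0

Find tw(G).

2

A width-2 tree decomposition is:
Bags: B1 = {e, g, j}  B2 = {b, e, g}  B3 = {b, d, g}  B4 = {b, d, i}  B5 = {c, d, i}  B6 = {c, h, i}  B7 = {a, c, h}  B8 = {a, f, h}
Tree: B1–B2, B2–B3, B3–B4, B4–B5, B5–B6, B6–B7, B7–B8
The largest bag has 3 vertices, giving width 2; this decomposition certifies tw(G) ≤ 2. For the lower bound, G contains the cycle j–e–b–g–j, so G is not a forest; only forests have treewidth ≤ 1, hence tw(G) ≥ 2. Hence tw(G) = 2 exactly.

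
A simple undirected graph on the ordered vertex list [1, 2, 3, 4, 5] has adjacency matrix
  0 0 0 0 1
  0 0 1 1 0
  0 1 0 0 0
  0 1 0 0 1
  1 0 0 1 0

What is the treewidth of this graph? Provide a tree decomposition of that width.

Treewidth 1.
One optimal decomposition is:
Bags: B1 = {2, 3}  B2 = {2, 4}  B3 = {4, 5}  B4 = {1, 5}
Tree: B1–B2, B2–B3, B3–B4

Every bag has size at most 2, so the width is 2 − 1 = 1 and tw(G) ≤ 1. Since G has at least one edge (e.g. 3–2), it is not an edgeless graph, so tw(G) ≥ 1. The upper and lower bounds meet at 1, so that is the treewidth.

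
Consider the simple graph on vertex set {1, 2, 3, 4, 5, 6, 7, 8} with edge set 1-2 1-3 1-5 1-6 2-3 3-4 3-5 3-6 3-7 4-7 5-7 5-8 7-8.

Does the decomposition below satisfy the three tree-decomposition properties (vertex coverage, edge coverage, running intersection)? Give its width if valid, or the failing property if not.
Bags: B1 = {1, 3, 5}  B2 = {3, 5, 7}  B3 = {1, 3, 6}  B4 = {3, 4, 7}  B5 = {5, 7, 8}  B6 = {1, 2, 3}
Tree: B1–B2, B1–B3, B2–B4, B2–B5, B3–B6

Checking the three conditions: (i) the bags cover all of {1, 2, 3, 4, 5, 6, 7, 8}; (ii) for each edge, some bag contains both endpoints; (iii) the bags containing any fixed vertex form a subtree. All hold, so the decomposition is valid with width 3 − 1 = 2.

Yes; width 2.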